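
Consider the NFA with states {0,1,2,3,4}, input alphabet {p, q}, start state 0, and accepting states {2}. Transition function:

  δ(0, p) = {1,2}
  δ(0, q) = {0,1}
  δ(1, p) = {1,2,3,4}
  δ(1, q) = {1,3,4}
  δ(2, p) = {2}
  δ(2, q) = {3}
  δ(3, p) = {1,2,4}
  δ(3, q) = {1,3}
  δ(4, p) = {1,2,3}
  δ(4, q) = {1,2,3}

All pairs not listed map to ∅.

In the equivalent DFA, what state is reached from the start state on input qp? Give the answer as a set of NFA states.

Start: {0}.
δ(0,q) = {0,1}.
Union: {0,1}.
After q: {0,1}.
δ(0,p) = {1,2}; δ(1,p) = {1,2,3,4}.
Union: {1,2,3,4}.
After p: {1,2,3,4}.

{1,2,3,4}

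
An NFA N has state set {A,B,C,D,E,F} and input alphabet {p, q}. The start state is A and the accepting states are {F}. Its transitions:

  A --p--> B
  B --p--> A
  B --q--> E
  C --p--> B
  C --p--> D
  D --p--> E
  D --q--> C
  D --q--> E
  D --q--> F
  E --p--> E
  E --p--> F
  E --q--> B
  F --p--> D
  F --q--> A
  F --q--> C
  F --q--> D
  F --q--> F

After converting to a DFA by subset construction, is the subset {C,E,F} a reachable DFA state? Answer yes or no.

no

Start state of the DFA: {A}.
{A} --p--> {B}  [new]
{A} --q--> ∅  [new]
{B} --p--> {A}  [seen]
{B} --q--> {E}  [new]
∅ --p--> ∅  [seen]
∅ --q--> ∅  [seen]
{E} --p--> {E,F}  [new]
{E} --q--> {B}  [seen]
{E,F} --p--> {D,E,F}  [new]
{E,F} --q--> {A,B,C,D,F}  [new]
{D,E,F} --p--> {D,E,F}  [seen]
{D,E,F} --q--> {A,B,C,D,E,F}  [new]
{A,B,C,D,F} --p--> {A,B,D,E}  [new]
{A,B,C,D,F} --q--> {A,C,D,E,F}  [new]
{A,B,C,D,E,F} --p--> {A,B,D,E,F}  [new]
{A,B,C,D,E,F} --q--> {A,B,C,D,E,F}  [seen]
{A,B,D,E} --p--> {A,B,E,F}  [new]
{A,B,D,E} --q--> {B,C,E,F}  [new]
{A,C,D,E,F} --p--> {B,D,E,F}  [new]
{A,C,D,E,F} --q--> {A,B,C,D,E,F}  [seen]
{A,B,D,E,F} --p--> {A,B,D,E,F}  [seen]
{A,B,D,E,F} --q--> {A,B,C,D,E,F}  [seen]
{A,B,E,F} --p--> {A,B,D,E,F}  [seen]
{A,B,E,F} --q--> {A,B,C,D,E,F}  [seen]
{B,C,E,F} --p--> {A,B,D,E,F}  [seen]
{B,C,E,F} --q--> {A,B,C,D,E,F}  [seen]
{B,D,E,F} --p--> {A,D,E,F}  [new]
{B,D,E,F} --q--> {A,B,C,D,E,F}  [seen]
{A,D,E,F} --p--> {B,D,E,F}  [seen]
{A,D,E,F} --q--> {A,B,C,D,E,F}  [seen]
Reachable DFA states: {A}, {B}, ∅, {E}, {E,F}, {D,E,F}, {A,B,C,D,F}, {A,B,C,D,E,F}, {A,B,D,E}, {A,C,D,E,F}, {A,B,D,E,F}, {A,B,E,F}, {B,C,E,F}, {B,D,E,F}, {A,D,E,F}.
{C,E,F} is not among them.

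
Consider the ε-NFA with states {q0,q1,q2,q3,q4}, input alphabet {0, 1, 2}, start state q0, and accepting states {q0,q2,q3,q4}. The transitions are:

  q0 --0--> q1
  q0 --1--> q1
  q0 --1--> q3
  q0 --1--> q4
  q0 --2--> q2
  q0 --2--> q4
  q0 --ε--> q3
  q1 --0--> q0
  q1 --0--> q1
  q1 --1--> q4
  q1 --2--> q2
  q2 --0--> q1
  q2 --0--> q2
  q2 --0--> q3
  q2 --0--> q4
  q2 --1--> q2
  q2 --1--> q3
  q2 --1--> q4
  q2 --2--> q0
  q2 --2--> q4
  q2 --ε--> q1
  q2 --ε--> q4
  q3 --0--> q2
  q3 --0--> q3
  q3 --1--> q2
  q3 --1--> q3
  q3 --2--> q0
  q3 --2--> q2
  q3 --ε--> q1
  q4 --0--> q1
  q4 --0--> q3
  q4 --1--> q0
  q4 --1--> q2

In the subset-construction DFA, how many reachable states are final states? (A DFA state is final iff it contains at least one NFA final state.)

Start state of the DFA: {q0,q1,q3} (ε-closure of the NFA start).
{q0,q1,q3} --0--> {q0,q1,q2,q3,q4}  [new]
{q0,q1,q3} --1--> {q1,q2,q3,q4}  [new]
{q0,q1,q3} --2--> {q0,q1,q2,q3,q4}  [seen]
{q0,q1,q2,q3,q4} --0--> {q0,q1,q2,q3,q4}  [seen]
{q0,q1,q2,q3,q4} --1--> {q0,q1,q2,q3,q4}  [seen]
{q0,q1,q2,q3,q4} --2--> {q0,q1,q2,q3,q4}  [seen]
{q1,q2,q3,q4} --0--> {q0,q1,q2,q3,q4}  [seen]
{q1,q2,q3,q4} --1--> {q0,q1,q2,q3,q4}  [seen]
{q1,q2,q3,q4} --2--> {q0,q1,q2,q3,q4}  [seen]
Reachable DFA states: {q0,q1,q3}, {q0,q1,q2,q3,q4}, {q1,q2,q3,q4}.
Accepting DFA states (contain an NFA accepting state): {q0,q1,q3}, {q0,q1,q2,q3,q4}, {q1,q2,q3,q4}.

3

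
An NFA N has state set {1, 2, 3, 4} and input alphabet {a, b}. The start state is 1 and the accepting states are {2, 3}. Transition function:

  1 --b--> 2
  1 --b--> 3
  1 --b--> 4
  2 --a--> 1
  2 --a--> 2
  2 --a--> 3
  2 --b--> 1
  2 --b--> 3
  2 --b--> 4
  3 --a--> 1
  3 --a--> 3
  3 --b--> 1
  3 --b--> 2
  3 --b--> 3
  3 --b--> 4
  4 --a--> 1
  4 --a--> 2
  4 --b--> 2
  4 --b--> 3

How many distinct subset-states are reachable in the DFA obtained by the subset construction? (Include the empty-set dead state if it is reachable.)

Start state of the DFA: {1}.
{1} --a--> ∅  [new]
{1} --b--> {2, 3, 4}  [new]
∅ --a--> ∅  [seen]
∅ --b--> ∅  [seen]
{2, 3, 4} --a--> {1, 2, 3}  [new]
{2, 3, 4} --b--> {1, 2, 3, 4}  [new]
{1, 2, 3} --a--> {1, 2, 3}  [seen]
{1, 2, 3} --b--> {1, 2, 3, 4}  [seen]
{1, 2, 3, 4} --a--> {1, 2, 3}  [seen]
{1, 2, 3, 4} --b--> {1, 2, 3, 4}  [seen]
Reachable DFA states: {1}, ∅, {2, 3, 4}, {1, 2, 3}, {1, 2, 3, 4}.

5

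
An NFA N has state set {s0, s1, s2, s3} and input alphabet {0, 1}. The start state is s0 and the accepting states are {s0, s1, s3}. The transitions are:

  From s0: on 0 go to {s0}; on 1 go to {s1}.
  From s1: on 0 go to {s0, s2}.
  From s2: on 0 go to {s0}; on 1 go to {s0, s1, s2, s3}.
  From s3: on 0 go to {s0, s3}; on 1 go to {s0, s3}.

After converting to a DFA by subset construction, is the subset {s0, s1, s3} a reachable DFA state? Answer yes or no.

Start state of the DFA: {s0}.
{s0} --0--> {s0}  [seen]
{s0} --1--> {s1}  [new]
{s1} --0--> {s0, s2}  [new]
{s1} --1--> ∅  [new]
{s0, s2} --0--> {s0}  [seen]
{s0, s2} --1--> {s0, s1, s2, s3}  [new]
∅ --0--> ∅  [seen]
∅ --1--> ∅  [seen]
{s0, s1, s2, s3} --0--> {s0, s2, s3}  [new]
{s0, s1, s2, s3} --1--> {s0, s1, s2, s3}  [seen]
{s0, s2, s3} --0--> {s0, s3}  [new]
{s0, s2, s3} --1--> {s0, s1, s2, s3}  [seen]
{s0, s3} --0--> {s0, s3}  [seen]
{s0, s3} --1--> {s0, s1, s3}  [new]
{s0, s1, s3} --0--> {s0, s2, s3}  [seen]
{s0, s1, s3} --1--> {s0, s1, s3}  [seen]
Reachable DFA states: {s0}, {s1}, {s0, s2}, ∅, {s0, s1, s2, s3}, {s0, s2, s3}, {s0, s3}, {s0, s1, s3}.
{s0, s1, s3} is among them.

yes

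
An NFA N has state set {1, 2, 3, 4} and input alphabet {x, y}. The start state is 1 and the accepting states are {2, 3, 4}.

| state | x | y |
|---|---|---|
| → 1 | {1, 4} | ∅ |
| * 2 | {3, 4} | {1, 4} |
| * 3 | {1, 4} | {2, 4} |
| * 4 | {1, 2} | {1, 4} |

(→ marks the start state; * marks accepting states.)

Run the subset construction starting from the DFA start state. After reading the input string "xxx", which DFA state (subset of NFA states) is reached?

Start: {1}.
δ(1,x) = {1, 4}.
Union: {1, 4}.
After x: {1, 4}.
δ(1,x) = {1, 4}; δ(4,x) = {1, 2}.
Union: {1, 2, 4}.
After x: {1, 2, 4}.
δ(1,x) = {1, 4}; δ(2,x) = {3, 4}; δ(4,x) = {1, 2}.
Union: {1, 2, 3, 4}.
After x: {1, 2, 3, 4}.

{1, 2, 3, 4}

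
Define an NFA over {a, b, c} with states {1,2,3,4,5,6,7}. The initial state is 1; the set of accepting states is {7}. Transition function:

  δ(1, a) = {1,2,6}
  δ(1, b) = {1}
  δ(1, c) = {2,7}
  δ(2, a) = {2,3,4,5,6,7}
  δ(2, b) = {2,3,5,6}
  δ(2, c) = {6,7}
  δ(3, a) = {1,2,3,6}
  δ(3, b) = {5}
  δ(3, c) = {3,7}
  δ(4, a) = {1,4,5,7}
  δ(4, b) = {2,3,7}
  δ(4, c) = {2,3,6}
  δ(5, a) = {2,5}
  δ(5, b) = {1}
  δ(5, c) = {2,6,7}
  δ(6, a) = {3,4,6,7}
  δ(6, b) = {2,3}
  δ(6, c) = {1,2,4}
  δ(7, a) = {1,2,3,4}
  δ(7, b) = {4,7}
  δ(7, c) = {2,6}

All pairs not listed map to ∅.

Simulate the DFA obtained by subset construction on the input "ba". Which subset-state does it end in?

Start: {1}.
δ(1,b) = {1}.
Union: {1}.
After b: {1}.
δ(1,a) = {1,2,6}.
Union: {1,2,6}.
After a: {1,2,6}.

{1,2,6}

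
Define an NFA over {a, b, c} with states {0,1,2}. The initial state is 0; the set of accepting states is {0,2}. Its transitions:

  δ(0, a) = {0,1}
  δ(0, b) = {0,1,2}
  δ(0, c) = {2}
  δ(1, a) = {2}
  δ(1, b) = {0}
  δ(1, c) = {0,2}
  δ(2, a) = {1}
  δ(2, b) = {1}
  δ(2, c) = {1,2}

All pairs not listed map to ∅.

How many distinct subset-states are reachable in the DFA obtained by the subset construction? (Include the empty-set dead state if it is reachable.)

Start state of the DFA: {0}.
{0} --a--> {0,1}  [new]
{0} --b--> {0,1,2}  [new]
{0} --c--> {2}  [new]
{0,1} --a--> {0,1,2}  [seen]
{0,1} --b--> {0,1,2}  [seen]
{0,1} --c--> {0,2}  [new]
{0,1,2} --a--> {0,1,2}  [seen]
{0,1,2} --b--> {0,1,2}  [seen]
{0,1,2} --c--> {0,1,2}  [seen]
{2} --a--> {1}  [new]
{2} --b--> {1}  [seen]
{2} --c--> {1,2}  [new]
{0,2} --a--> {0,1}  [seen]
{0,2} --b--> {0,1,2}  [seen]
{0,2} --c--> {1,2}  [seen]
{1} --a--> {2}  [seen]
{1} --b--> {0}  [seen]
{1} --c--> {0,2}  [seen]
{1,2} --a--> {1,2}  [seen]
{1,2} --b--> {0,1}  [seen]
{1,2} --c--> {0,1,2}  [seen]
Reachable DFA states: {0}, {0,1}, {0,1,2}, {2}, {0,2}, {1}, {1,2}.

7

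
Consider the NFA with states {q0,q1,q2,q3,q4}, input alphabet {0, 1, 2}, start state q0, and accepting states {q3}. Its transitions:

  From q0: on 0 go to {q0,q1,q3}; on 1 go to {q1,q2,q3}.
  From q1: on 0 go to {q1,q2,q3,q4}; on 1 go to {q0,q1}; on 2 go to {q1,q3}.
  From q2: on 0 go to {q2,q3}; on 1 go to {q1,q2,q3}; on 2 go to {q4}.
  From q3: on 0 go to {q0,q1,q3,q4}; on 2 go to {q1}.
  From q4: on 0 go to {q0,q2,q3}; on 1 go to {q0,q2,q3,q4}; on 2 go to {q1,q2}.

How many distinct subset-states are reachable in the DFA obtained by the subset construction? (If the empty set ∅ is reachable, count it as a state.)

Start state of the DFA: {q0}.
{q0} --0--> {q0,q1,q3}  [new]
{q0} --1--> {q1,q2,q3}  [new]
{q0} --2--> ∅  [new]
{q0,q1,q3} --0--> {q0,q1,q2,q3,q4}  [new]
{q0,q1,q3} --1--> {q0,q1,q2,q3}  [new]
{q0,q1,q3} --2--> {q1,q3}  [new]
{q1,q2,q3} --0--> {q0,q1,q2,q3,q4}  [seen]
{q1,q2,q3} --1--> {q0,q1,q2,q3}  [seen]
{q1,q2,q3} --2--> {q1,q3,q4}  [new]
∅ --0--> ∅  [seen]
∅ --1--> ∅  [seen]
∅ --2--> ∅  [seen]
{q0,q1,q2,q3,q4} --0--> {q0,q1,q2,q3,q4}  [seen]
{q0,q1,q2,q3,q4} --1--> {q0,q1,q2,q3,q4}  [seen]
{q0,q1,q2,q3,q4} --2--> {q1,q2,q3,q4}  [new]
{q0,q1,q2,q3} --0--> {q0,q1,q2,q3,q4}  [seen]
{q0,q1,q2,q3} --1--> {q0,q1,q2,q3}  [seen]
{q0,q1,q2,q3} --2--> {q1,q3,q4}  [seen]
{q1,q3} --0--> {q0,q1,q2,q3,q4}  [seen]
{q1,q3} --1--> {q0,q1}  [new]
{q1,q3} --2--> {q1,q3}  [seen]
{q1,q3,q4} --0--> {q0,q1,q2,q3,q4}  [seen]
{q1,q3,q4} --1--> {q0,q1,q2,q3,q4}  [seen]
{q1,q3,q4} --2--> {q1,q2,q3}  [seen]
{q1,q2,q3,q4} --0--> {q0,q1,q2,q3,q4}  [seen]
{q1,q2,q3,q4} --1--> {q0,q1,q2,q3,q4}  [seen]
{q1,q2,q3,q4} --2--> {q1,q2,q3,q4}  [seen]
{q0,q1} --0--> {q0,q1,q2,q3,q4}  [seen]
{q0,q1} --1--> {q0,q1,q2,q3}  [seen]
{q0,q1} --2--> {q1,q3}  [seen]
Reachable DFA states: {q0}, {q0,q1,q3}, {q1,q2,q3}, ∅, {q0,q1,q2,q3,q4}, {q0,q1,q2,q3}, {q1,q3}, {q1,q3,q4}, {q1,q2,q3,q4}, {q0,q1}.

10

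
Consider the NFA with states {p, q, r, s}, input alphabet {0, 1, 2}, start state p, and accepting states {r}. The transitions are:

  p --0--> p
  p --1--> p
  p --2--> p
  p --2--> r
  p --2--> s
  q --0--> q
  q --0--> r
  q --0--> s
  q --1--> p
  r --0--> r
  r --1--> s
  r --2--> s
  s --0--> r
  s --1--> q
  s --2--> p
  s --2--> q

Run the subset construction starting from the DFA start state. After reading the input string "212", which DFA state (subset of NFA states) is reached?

Start: {p}.
δ(p,2) = {p, r, s}.
Union: {p, r, s}.
After 2: {p, r, s}.
δ(p,1) = {p}; δ(r,1) = {s}; δ(s,1) = {q}.
Union: {p, q, s}.
After 1: {p, q, s}.
δ(p,2) = {p, r, s}; δ(q,2) = ∅; δ(s,2) = {p, q}.
Union: {p, q, r, s}.
After 2: {p, q, r, s}.

{p, q, r, s}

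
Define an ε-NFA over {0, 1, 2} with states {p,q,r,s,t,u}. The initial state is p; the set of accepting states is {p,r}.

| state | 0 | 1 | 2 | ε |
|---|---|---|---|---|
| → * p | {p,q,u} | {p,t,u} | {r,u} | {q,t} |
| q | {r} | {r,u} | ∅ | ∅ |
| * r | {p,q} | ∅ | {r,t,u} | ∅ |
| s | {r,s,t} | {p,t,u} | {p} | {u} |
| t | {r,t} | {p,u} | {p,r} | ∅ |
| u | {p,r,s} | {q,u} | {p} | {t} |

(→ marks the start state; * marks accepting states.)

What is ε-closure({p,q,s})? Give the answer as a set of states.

{p,q,s,t,u}

Begin with {p,q,s}.
p →ε {q,t}; add t.
s →ε {u}; add u.
ε-closure = {p,q,s,t,u}.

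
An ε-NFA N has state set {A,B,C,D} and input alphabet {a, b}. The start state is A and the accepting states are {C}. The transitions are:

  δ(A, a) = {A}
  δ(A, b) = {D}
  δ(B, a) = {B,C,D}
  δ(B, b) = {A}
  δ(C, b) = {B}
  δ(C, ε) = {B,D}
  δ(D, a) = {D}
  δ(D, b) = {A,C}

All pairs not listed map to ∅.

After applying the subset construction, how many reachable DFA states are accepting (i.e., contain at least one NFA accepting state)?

Start state of the DFA: {A} (ε-closure of the NFA start).
{A} --a--> {A}  [seen]
{A} --b--> {D}  [new]
{D} --a--> {D}  [seen]
{D} --b--> {A,B,C,D}  [new]
{A,B,C,D} --a--> {A,B,C,D}  [seen]
{A,B,C,D} --b--> {A,B,C,D}  [seen]
Reachable DFA states: {A}, {D}, {A,B,C,D}.
Accepting DFA states (contain an NFA accepting state): {A,B,C,D}.

1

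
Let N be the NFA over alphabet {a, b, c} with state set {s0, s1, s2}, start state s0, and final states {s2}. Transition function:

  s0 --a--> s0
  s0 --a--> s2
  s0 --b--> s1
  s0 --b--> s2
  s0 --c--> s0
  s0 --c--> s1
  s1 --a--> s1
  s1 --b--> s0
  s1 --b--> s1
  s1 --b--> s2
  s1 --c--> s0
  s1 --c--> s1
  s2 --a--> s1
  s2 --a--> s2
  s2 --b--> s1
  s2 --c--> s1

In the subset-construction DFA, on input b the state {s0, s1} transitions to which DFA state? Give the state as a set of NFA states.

δ(s0,b) = {s1, s2}; δ(s1,b) = {s0, s1, s2}.
Union: {s0, s1, s2}.

{s0, s1, s2}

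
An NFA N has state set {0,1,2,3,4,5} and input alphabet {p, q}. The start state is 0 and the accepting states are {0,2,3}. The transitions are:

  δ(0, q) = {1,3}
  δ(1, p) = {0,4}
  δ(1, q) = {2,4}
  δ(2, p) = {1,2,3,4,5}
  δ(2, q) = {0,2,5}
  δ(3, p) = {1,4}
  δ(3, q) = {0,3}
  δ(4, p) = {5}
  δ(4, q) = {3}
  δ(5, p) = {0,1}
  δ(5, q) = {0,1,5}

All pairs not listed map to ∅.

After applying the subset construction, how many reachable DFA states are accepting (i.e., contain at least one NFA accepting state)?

12

Start state of the DFA: {0}.
{0} --p--> ∅  [new]
{0} --q--> {1,3}  [new]
∅ --p--> ∅  [seen]
∅ --q--> ∅  [seen]
{1,3} --p--> {0,1,4}  [new]
{1,3} --q--> {0,2,3,4}  [new]
{0,1,4} --p--> {0,4,5}  [new]
{0,1,4} --q--> {1,2,3,4}  [new]
{0,2,3,4} --p--> {1,2,3,4,5}  [new]
{0,2,3,4} --q--> {0,1,2,3,5}  [new]
{0,4,5} --p--> {0,1,5}  [new]
{0,4,5} --q--> {0,1,3,5}  [new]
{1,2,3,4} --p--> {0,1,2,3,4,5}  [new]
{1,2,3,4} --q--> {0,2,3,4,5}  [new]
{1,2,3,4,5} --p--> {0,1,2,3,4,5}  [seen]
{1,2,3,4,5} --q--> {0,1,2,3,4,5}  [seen]
{0,1,2,3,5} --p--> {0,1,2,3,4,5}  [seen]
{0,1,2,3,5} --q--> {0,1,2,3,4,5}  [seen]
{0,1,5} --p--> {0,1,4}  [seen]
{0,1,5} --q--> {0,1,2,3,4,5}  [seen]
{0,1,3,5} --p--> {0,1,4}  [seen]
{0,1,3,5} --q--> {0,1,2,3,4,5}  [seen]
{0,1,2,3,4,5} --p--> {0,1,2,3,4,5}  [seen]
{0,1,2,3,4,5} --q--> {0,1,2,3,4,5}  [seen]
{0,2,3,4,5} --p--> {0,1,2,3,4,5}  [seen]
{0,2,3,4,5} --q--> {0,1,2,3,5}  [seen]
Reachable DFA states: {0}, ∅, {1,3}, {0,1,4}, {0,2,3,4}, {0,4,5}, {1,2,3,4}, {1,2,3,4,5}, {0,1,2,3,5}, {0,1,5}, {0,1,3,5}, {0,1,2,3,4,5}, {0,2,3,4,5}.
Accepting DFA states (contain an NFA accepting state): {0}, {1,3}, {0,1,4}, {0,2,3,4}, {0,4,5}, {1,2,3,4}, {1,2,3,4,5}, {0,1,2,3,5}, {0,1,5}, {0,1,3,5}, {0,1,2,3,4,5}, {0,2,3,4,5}.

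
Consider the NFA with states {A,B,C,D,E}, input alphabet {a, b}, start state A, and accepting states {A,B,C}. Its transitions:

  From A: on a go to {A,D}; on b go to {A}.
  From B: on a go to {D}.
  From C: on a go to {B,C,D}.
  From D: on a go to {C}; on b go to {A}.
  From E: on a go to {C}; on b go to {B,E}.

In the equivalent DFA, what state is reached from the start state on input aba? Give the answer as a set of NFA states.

{A,D}

Start: {A}.
δ(A,a) = {A,D}.
Union: {A,D}.
After a: {A,D}.
δ(A,b) = {A}; δ(D,b) = {A}.
Union: {A}.
After b: {A}.
δ(A,a) = {A,D}.
Union: {A,D}.
After a: {A,D}.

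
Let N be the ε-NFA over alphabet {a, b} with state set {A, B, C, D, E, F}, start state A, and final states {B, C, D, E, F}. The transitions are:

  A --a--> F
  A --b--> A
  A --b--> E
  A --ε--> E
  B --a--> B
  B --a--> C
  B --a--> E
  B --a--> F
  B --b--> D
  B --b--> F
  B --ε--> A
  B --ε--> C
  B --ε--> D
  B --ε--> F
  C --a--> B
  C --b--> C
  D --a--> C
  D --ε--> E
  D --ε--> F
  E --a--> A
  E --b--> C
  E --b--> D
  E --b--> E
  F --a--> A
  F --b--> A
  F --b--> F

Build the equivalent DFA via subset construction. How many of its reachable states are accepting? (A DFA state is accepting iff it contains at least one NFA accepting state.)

Start state of the DFA: {A, E} (ε-closure of the NFA start).
{A, E} --a--> {A, E, F}  [new]
{A, E} --b--> {A, C, D, E, F}  [new]
{A, E, F} --a--> {A, E, F}  [seen]
{A, E, F} --b--> {A, C, D, E, F}  [seen]
{A, C, D, E, F} --a--> {A, B, C, D, E, F}  [new]
{A, C, D, E, F} --b--> {A, C, D, E, F}  [seen]
{A, B, C, D, E, F} --a--> {A, B, C, D, E, F}  [seen]
{A, B, C, D, E, F} --b--> {A, C, D, E, F}  [seen]
Reachable DFA states: {A, E}, {A, E, F}, {A, C, D, E, F}, {A, B, C, D, E, F}.
Accepting DFA states (contain an NFA accepting state): {A, E}, {A, E, F}, {A, C, D, E, F}, {A, B, C, D, E, F}.

4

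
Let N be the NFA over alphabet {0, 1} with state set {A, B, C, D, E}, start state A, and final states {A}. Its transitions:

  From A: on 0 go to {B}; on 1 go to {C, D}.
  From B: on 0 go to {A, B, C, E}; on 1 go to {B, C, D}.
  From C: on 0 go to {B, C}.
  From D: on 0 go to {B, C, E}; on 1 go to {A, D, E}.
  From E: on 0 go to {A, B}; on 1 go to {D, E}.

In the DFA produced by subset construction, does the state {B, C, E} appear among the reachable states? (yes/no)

Start state of the DFA: {A}.
{A} --0--> {B}  [new]
{A} --1--> {C, D}  [new]
{B} --0--> {A, B, C, E}  [new]
{B} --1--> {B, C, D}  [new]
{C, D} --0--> {B, C, E}  [new]
{C, D} --1--> {A, D, E}  [new]
{A, B, C, E} --0--> {A, B, C, E}  [seen]
{A, B, C, E} --1--> {B, C, D, E}  [new]
{B, C, D} --0--> {A, B, C, E}  [seen]
{B, C, D} --1--> {A, B, C, D, E}  [new]
{B, C, E} --0--> {A, B, C, E}  [seen]
{B, C, E} --1--> {B, C, D, E}  [seen]
{A, D, E} --0--> {A, B, C, E}  [seen]
{A, D, E} --1--> {A, C, D, E}  [new]
{B, C, D, E} --0--> {A, B, C, E}  [seen]
{B, C, D, E} --1--> {A, B, C, D, E}  [seen]
{A, B, C, D, E} --0--> {A, B, C, E}  [seen]
{A, B, C, D, E} --1--> {A, B, C, D, E}  [seen]
{A, C, D, E} --0--> {A, B, C, E}  [seen]
{A, C, D, E} --1--> {A, C, D, E}  [seen]
Reachable DFA states: {A}, {B}, {C, D}, {A, B, C, E}, {B, C, D}, {B, C, E}, {A, D, E}, {B, C, D, E}, {A, B, C, D, E}, {A, C, D, E}.
{B, C, E} is among them.

yes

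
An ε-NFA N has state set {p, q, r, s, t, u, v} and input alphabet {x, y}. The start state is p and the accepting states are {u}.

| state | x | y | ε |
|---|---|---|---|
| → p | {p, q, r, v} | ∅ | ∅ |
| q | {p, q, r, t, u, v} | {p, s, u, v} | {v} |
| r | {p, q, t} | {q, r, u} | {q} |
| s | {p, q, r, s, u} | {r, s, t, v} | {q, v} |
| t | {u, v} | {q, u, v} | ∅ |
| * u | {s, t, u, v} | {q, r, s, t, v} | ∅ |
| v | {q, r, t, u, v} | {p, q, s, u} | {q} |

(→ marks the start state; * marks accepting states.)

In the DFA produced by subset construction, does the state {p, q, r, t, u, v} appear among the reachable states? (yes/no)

Start state of the DFA: {p} (ε-closure of the NFA start).
{p} --x--> {p, q, r, v}  [new]
{p} --y--> ∅  [new]
{p, q, r, v} --x--> {p, q, r, t, u, v}  [new]
{p, q, r, v} --y--> {p, q, r, s, u, v}  [new]
∅ --x--> ∅  [seen]
∅ --y--> ∅  [seen]
{p, q, r, t, u, v} --x--> {p, q, r, s, t, u, v}  [new]
{p, q, r, t, u, v} --y--> {p, q, r, s, t, u, v}  [seen]
{p, q, r, s, u, v} --x--> {p, q, r, s, t, u, v}  [seen]
{p, q, r, s, u, v} --y--> {p, q, r, s, t, u, v}  [seen]
{p, q, r, s, t, u, v} --x--> {p, q, r, s, t, u, v}  [seen]
{p, q, r, s, t, u, v} --y--> {p, q, r, s, t, u, v}  [seen]
Reachable DFA states: {p}, {p, q, r, v}, ∅, {p, q, r, t, u, v}, {p, q, r, s, u, v}, {p, q, r, s, t, u, v}.
{p, q, r, t, u, v} is among them.

yes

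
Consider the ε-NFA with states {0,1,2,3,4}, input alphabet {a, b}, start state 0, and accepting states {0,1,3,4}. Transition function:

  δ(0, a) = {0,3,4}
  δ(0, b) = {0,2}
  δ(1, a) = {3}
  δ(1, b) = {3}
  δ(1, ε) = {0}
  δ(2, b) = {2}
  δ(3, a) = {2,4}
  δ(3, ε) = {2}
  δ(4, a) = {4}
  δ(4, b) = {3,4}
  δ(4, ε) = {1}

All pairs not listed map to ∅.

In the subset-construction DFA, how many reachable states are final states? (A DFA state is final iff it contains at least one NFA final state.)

Start state of the DFA: {0} (ε-closure of the NFA start).
{0} --a--> {0,1,2,3,4}  [new]
{0} --b--> {0,2}  [new]
{0,1,2,3,4} --a--> {0,1,2,3,4}  [seen]
{0,1,2,3,4} --b--> {0,1,2,3,4}  [seen]
{0,2} --a--> {0,1,2,3,4}  [seen]
{0,2} --b--> {0,2}  [seen]
Reachable DFA states: {0}, {0,1,2,3,4}, {0,2}.
Accepting DFA states (contain an NFA accepting state): {0}, {0,1,2,3,4}, {0,2}.

3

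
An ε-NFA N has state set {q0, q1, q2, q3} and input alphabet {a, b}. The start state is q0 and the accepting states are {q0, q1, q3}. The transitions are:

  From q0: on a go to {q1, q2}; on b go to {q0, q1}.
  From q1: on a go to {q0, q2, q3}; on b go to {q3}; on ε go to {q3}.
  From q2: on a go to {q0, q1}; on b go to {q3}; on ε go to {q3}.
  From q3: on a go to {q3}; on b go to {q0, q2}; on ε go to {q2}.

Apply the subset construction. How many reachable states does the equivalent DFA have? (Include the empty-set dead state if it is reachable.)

Start state of the DFA: {q0} (ε-closure of the NFA start).
{q0} --a--> {q1, q2, q3}  [new]
{q0} --b--> {q0, q1, q2, q3}  [new]
{q1, q2, q3} --a--> {q0, q1, q2, q3}  [seen]
{q1, q2, q3} --b--> {q0, q2, q3}  [new]
{q0, q1, q2, q3} --a--> {q0, q1, q2, q3}  [seen]
{q0, q1, q2, q3} --b--> {q0, q1, q2, q3}  [seen]
{q0, q2, q3} --a--> {q0, q1, q2, q3}  [seen]
{q0, q2, q3} --b--> {q0, q1, q2, q3}  [seen]
Reachable DFA states: {q0}, {q1, q2, q3}, {q0, q1, q2, q3}, {q0, q2, q3}.

4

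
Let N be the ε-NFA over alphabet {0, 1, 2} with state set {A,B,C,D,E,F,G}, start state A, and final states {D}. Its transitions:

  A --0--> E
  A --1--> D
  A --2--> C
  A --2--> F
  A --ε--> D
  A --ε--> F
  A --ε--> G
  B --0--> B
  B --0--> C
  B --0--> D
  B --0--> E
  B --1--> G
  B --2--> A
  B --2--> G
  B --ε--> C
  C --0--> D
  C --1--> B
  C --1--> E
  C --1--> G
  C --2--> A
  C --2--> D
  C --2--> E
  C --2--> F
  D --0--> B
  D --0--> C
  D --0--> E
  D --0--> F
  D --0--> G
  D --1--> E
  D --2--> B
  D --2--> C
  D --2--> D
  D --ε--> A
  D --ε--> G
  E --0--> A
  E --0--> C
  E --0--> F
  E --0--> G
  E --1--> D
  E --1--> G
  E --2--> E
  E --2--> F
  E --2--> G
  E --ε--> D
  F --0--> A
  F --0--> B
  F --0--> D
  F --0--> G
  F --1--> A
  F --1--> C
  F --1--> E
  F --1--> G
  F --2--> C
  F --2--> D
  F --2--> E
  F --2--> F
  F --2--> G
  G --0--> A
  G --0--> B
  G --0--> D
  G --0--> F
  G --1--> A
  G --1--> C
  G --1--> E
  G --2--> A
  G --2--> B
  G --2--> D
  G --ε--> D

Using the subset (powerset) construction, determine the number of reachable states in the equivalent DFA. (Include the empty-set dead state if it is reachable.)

3

Start state of the DFA: {A,D,F,G} (ε-closure of the NFA start).
{A,D,F,G} --0--> {A,B,C,D,E,F,G}  [new]
{A,D,F,G} --1--> {A,C,D,E,F,G}  [new]
{A,D,F,G} --2--> {A,B,C,D,E,F,G}  [seen]
{A,B,C,D,E,F,G} --0--> {A,B,C,D,E,F,G}  [seen]
{A,B,C,D,E,F,G} --1--> {A,B,C,D,E,F,G}  [seen]
{A,B,C,D,E,F,G} --2--> {A,B,C,D,E,F,G}  [seen]
{A,C,D,E,F,G} --0--> {A,B,C,D,E,F,G}  [seen]
{A,C,D,E,F,G} --1--> {A,B,C,D,E,F,G}  [seen]
{A,C,D,E,F,G} --2--> {A,B,C,D,E,F,G}  [seen]
Reachable DFA states: {A,D,F,G}, {A,B,C,D,E,F,G}, {A,C,D,E,F,G}.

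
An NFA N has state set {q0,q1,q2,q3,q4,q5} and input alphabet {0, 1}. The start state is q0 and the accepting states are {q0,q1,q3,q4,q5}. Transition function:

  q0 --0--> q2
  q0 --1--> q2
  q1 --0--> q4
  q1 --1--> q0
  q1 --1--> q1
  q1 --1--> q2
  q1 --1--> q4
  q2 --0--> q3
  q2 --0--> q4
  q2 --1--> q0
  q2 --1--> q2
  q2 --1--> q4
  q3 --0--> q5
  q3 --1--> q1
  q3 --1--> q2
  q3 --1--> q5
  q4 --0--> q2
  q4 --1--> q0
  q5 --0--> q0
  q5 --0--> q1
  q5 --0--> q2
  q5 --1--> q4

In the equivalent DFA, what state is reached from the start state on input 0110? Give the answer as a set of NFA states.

Start: {q0}.
δ(q0,0) = {q2}.
Union: {q2}.
After 0: {q2}.
δ(q2,1) = {q0,q2,q4}.
Union: {q0,q2,q4}.
After 1: {q0,q2,q4}.
δ(q0,1) = {q2}; δ(q2,1) = {q0,q2,q4}; δ(q4,1) = {q0}.
Union: {q0,q2,q4}.
After 1: {q0,q2,q4}.
δ(q0,0) = {q2}; δ(q2,0) = {q3,q4}; δ(q4,0) = {q2}.
Union: {q2,q3,q4}.
After 0: {q2,q3,q4}.

{q2,q3,q4}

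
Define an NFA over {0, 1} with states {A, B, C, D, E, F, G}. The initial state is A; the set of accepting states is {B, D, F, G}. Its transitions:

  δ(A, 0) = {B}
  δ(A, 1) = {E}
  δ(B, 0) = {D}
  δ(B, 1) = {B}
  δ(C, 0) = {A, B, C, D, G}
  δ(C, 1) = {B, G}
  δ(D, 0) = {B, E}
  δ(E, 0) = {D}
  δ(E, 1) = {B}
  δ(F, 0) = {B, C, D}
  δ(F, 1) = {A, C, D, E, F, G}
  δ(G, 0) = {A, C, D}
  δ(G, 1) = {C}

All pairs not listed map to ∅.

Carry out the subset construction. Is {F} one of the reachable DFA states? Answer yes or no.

no

Start state of the DFA: {A}.
{A} --0--> {B}  [new]
{A} --1--> {E}  [new]
{B} --0--> {D}  [new]
{B} --1--> {B}  [seen]
{E} --0--> {D}  [seen]
{E} --1--> {B}  [seen]
{D} --0--> {B, E}  [new]
{D} --1--> ∅  [new]
{B, E} --0--> {D}  [seen]
{B, E} --1--> {B}  [seen]
∅ --0--> ∅  [seen]
∅ --1--> ∅  [seen]
Reachable DFA states: {A}, {B}, {E}, {D}, {B, E}, ∅.
{F} is not among them.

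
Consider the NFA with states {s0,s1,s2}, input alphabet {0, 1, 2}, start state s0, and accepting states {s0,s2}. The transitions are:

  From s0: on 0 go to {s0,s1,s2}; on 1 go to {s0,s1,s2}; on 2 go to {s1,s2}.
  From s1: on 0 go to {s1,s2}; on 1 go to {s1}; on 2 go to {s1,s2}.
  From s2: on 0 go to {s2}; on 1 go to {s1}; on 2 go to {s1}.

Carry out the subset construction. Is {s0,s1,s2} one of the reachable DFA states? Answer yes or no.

Start state of the DFA: {s0}.
{s0} --0--> {s0,s1,s2}  [new]
{s0} --1--> {s0,s1,s2}  [seen]
{s0} --2--> {s1,s2}  [new]
{s0,s1,s2} --0--> {s0,s1,s2}  [seen]
{s0,s1,s2} --1--> {s0,s1,s2}  [seen]
{s0,s1,s2} --2--> {s1,s2}  [seen]
{s1,s2} --0--> {s1,s2}  [seen]
{s1,s2} --1--> {s1}  [new]
{s1,s2} --2--> {s1,s2}  [seen]
{s1} --0--> {s1,s2}  [seen]
{s1} --1--> {s1}  [seen]
{s1} --2--> {s1,s2}  [seen]
Reachable DFA states: {s0}, {s0,s1,s2}, {s1,s2}, {s1}.
{s0,s1,s2} is among them.

yes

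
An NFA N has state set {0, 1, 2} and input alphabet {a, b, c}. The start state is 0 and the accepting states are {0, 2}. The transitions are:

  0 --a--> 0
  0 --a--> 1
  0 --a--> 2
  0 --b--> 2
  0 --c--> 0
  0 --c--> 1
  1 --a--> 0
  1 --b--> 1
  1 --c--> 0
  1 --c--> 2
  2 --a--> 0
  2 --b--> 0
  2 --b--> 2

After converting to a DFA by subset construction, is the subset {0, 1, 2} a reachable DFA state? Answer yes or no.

yes

Start state of the DFA: {0}.
{0} --a--> {0, 1, 2}  [new]
{0} --b--> {2}  [new]
{0} --c--> {0, 1}  [new]
{0, 1, 2} --a--> {0, 1, 2}  [seen]
{0, 1, 2} --b--> {0, 1, 2}  [seen]
{0, 1, 2} --c--> {0, 1, 2}  [seen]
{2} --a--> {0}  [seen]
{2} --b--> {0, 2}  [new]
{2} --c--> ∅  [new]
{0, 1} --a--> {0, 1, 2}  [seen]
{0, 1} --b--> {1, 2}  [new]
{0, 1} --c--> {0, 1, 2}  [seen]
{0, 2} --a--> {0, 1, 2}  [seen]
{0, 2} --b--> {0, 2}  [seen]
{0, 2} --c--> {0, 1}  [seen]
∅ --a--> ∅  [seen]
∅ --b--> ∅  [seen]
∅ --c--> ∅  [seen]
{1, 2} --a--> {0}  [seen]
{1, 2} --b--> {0, 1, 2}  [seen]
{1, 2} --c--> {0, 2}  [seen]
Reachable DFA states: {0}, {0, 1, 2}, {2}, {0, 1}, {0, 2}, ∅, {1, 2}.
{0, 1, 2} is among them.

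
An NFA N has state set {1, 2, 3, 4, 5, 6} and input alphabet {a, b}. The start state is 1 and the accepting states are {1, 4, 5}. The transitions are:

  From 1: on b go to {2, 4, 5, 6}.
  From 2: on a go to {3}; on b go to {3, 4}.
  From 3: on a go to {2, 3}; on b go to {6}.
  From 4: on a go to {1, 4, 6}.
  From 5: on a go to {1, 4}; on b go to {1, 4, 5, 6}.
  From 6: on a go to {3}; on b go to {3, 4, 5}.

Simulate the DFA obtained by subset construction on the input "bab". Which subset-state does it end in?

{2, 3, 4, 5, 6}

Start: {1}.
δ(1,b) = {2, 4, 5, 6}.
Union: {2, 4, 5, 6}.
After b: {2, 4, 5, 6}.
δ(2,a) = {3}; δ(4,a) = {1, 4, 6}; δ(5,a) = {1, 4}; δ(6,a) = {3}.
Union: {1, 3, 4, 6}.
After a: {1, 3, 4, 6}.
δ(1,b) = {2, 4, 5, 6}; δ(3,b) = {6}; δ(4,b) = ∅; δ(6,b) = {3, 4, 5}.
Union: {2, 3, 4, 5, 6}.
After b: {2, 3, 4, 5, 6}.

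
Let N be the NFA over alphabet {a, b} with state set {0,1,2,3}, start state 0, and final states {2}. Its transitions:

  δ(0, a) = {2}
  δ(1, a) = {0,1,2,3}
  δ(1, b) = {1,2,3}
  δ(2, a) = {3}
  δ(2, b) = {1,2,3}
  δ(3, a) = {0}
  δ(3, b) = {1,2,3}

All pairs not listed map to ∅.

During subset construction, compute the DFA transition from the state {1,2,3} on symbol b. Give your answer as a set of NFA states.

δ(1,b) = {1,2,3}; δ(2,b) = {1,2,3}; δ(3,b) = {1,2,3}.
Union: {1,2,3}.

{1,2,3}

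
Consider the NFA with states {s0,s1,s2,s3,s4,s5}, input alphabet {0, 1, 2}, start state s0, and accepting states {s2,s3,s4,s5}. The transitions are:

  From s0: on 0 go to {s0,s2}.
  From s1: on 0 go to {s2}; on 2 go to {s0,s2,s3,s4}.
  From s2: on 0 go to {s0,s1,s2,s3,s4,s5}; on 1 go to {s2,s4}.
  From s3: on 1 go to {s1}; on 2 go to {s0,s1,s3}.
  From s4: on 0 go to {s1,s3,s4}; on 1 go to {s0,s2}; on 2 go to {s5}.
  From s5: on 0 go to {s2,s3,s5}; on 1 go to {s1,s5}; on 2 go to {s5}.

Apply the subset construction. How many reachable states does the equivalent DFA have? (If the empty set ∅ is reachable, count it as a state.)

Start state of the DFA: {s0}.
{s0} --0--> {s0,s2}  [new]
{s0} --1--> ∅  [new]
{s0} --2--> ∅  [seen]
{s0,s2} --0--> {s0,s1,s2,s3,s4,s5}  [new]
{s0,s2} --1--> {s2,s4}  [new]
{s0,s2} --2--> ∅  [seen]
∅ --0--> ∅  [seen]
∅ --1--> ∅  [seen]
∅ --2--> ∅  [seen]
{s0,s1,s2,s3,s4,s5} --0--> {s0,s1,s2,s3,s4,s5}  [seen]
{s0,s1,s2,s3,s4,s5} --1--> {s0,s1,s2,s4,s5}  [new]
{s0,s1,s2,s3,s4,s5} --2--> {s0,s1,s2,s3,s4,s5}  [seen]
{s2,s4} --0--> {s0,s1,s2,s3,s4,s5}  [seen]
{s2,s4} --1--> {s0,s2,s4}  [new]
{s2,s4} --2--> {s5}  [new]
{s0,s1,s2,s4,s5} --0--> {s0,s1,s2,s3,s4,s5}  [seen]
{s0,s1,s2,s4,s5} --1--> {s0,s1,s2,s4,s5}  [seen]
{s0,s1,s2,s4,s5} --2--> {s0,s2,s3,s4,s5}  [new]
{s0,s2,s4} --0--> {s0,s1,s2,s3,s4,s5}  [seen]
{s0,s2,s4} --1--> {s0,s2,s4}  [seen]
{s0,s2,s4} --2--> {s5}  [seen]
{s5} --0--> {s2,s3,s5}  [new]
{s5} --1--> {s1,s5}  [new]
{s5} --2--> {s5}  [seen]
{s0,s2,s3,s4,s5} --0--> {s0,s1,s2,s3,s4,s5}  [seen]
{s0,s2,s3,s4,s5} --1--> {s0,s1,s2,s4,s5}  [seen]
{s0,s2,s3,s4,s5} --2--> {s0,s1,s3,s5}  [new]
{s2,s3,s5} --0--> {s0,s1,s2,s3,s4,s5}  [seen]
{s2,s3,s5} --1--> {s1,s2,s4,s5}  [new]
{s2,s3,s5} --2--> {s0,s1,s3,s5}  [seen]
{s1,s5} --0--> {s2,s3,s5}  [seen]
{s1,s5} --1--> {s1,s5}  [seen]
{s1,s5} --2--> {s0,s2,s3,s4,s5}  [seen]
{s0,s1,s3,s5} --0--> {s0,s2,s3,s5}  [new]
{s0,s1,s3,s5} --1--> {s1,s5}  [seen]
{s0,s1,s3,s5} --2--> {s0,s1,s2,s3,s4,s5}  [seen]
{s1,s2,s4,s5} --0--> {s0,s1,s2,s3,s4,s5}  [seen]
{s1,s2,s4,s5} --1--> {s0,s1,s2,s4,s5}  [seen]
{s1,s2,s4,s5} --2--> {s0,s2,s3,s4,s5}  [seen]
{s0,s2,s3,s5} --0--> {s0,s1,s2,s3,s4,s5}  [seen]
{s0,s2,s3,s5} --1--> {s1,s2,s4,s5}  [seen]
{s0,s2,s3,s5} --2--> {s0,s1,s3,s5}  [seen]
Reachable DFA states: {s0}, {s0,s2}, ∅, {s0,s1,s2,s3,s4,s5}, {s2,s4}, {s0,s1,s2,s4,s5}, {s0,s2,s4}, {s5}, {s0,s2,s3,s4,s5}, {s2,s3,s5}, {s1,s5}, {s0,s1,s3,s5}, {s1,s2,s4,s5}, {s0,s2,s3,s5}.

14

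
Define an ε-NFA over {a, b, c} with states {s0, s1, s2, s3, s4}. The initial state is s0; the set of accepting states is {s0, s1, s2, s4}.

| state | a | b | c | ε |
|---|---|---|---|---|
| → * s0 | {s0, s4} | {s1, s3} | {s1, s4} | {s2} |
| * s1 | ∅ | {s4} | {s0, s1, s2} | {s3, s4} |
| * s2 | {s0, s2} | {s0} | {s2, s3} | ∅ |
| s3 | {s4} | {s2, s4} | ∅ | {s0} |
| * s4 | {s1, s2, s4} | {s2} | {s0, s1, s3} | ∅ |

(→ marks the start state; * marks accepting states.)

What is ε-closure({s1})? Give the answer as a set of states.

Begin with {s1}.
s1 →ε {s3, s4}; add s3, s4.
s3 →ε {s0}; add s0.
s0 →ε {s2}; add s2.
ε-closure = {s0, s1, s2, s3, s4}.

{s0, s1, s2, s3, s4}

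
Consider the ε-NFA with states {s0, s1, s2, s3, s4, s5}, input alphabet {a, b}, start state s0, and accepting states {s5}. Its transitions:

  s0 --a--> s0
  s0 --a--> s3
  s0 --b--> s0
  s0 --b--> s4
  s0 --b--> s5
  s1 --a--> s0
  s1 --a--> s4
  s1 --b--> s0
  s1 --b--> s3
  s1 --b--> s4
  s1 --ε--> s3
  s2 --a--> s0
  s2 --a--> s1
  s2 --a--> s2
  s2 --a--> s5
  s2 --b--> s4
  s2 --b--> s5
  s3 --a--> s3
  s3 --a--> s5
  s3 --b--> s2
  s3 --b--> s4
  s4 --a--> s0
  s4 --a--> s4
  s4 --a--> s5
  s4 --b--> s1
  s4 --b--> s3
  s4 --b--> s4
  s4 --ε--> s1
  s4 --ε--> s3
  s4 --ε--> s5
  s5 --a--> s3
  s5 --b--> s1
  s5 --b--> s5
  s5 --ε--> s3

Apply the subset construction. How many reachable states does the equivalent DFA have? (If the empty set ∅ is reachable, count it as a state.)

5

Start state of the DFA: {s0} (ε-closure of the NFA start).
{s0} --a--> {s0, s3}  [new]
{s0} --b--> {s0, s1, s3, s4, s5}  [new]
{s0, s3} --a--> {s0, s3, s5}  [new]
{s0, s3} --b--> {s0, s1, s2, s3, s4, s5}  [new]
{s0, s1, s3, s4, s5} --a--> {s0, s1, s3, s4, s5}  [seen]
{s0, s1, s3, s4, s5} --b--> {s0, s1, s2, s3, s4, s5}  [seen]
{s0, s3, s5} --a--> {s0, s3, s5}  [seen]
{s0, s3, s5} --b--> {s0, s1, s2, s3, s4, s5}  [seen]
{s0, s1, s2, s3, s4, s5} --a--> {s0, s1, s2, s3, s4, s5}  [seen]
{s0, s1, s2, s3, s4, s5} --b--> {s0, s1, s2, s3, s4, s5}  [seen]
Reachable DFA states: {s0}, {s0, s3}, {s0, s1, s3, s4, s5}, {s0, s3, s5}, {s0, s1, s2, s3, s4, s5}.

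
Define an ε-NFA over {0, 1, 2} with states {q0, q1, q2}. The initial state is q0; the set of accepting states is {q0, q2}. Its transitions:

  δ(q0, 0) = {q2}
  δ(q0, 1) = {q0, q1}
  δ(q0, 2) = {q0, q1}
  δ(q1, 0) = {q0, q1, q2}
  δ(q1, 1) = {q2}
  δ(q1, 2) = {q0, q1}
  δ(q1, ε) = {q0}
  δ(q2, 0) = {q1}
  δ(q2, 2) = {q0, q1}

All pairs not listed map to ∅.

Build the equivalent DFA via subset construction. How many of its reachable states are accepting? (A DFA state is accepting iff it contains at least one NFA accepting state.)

4

Start state of the DFA: {q0} (ε-closure of the NFA start).
{q0} --0--> {q2}  [new]
{q0} --1--> {q0, q1}  [new]
{q0} --2--> {q0, q1}  [seen]
{q2} --0--> {q0, q1}  [seen]
{q2} --1--> ∅  [new]
{q2} --2--> {q0, q1}  [seen]
{q0, q1} --0--> {q0, q1, q2}  [new]
{q0, q1} --1--> {q0, q1, q2}  [seen]
{q0, q1} --2--> {q0, q1}  [seen]
∅ --0--> ∅  [seen]
∅ --1--> ∅  [seen]
∅ --2--> ∅  [seen]
{q0, q1, q2} --0--> {q0, q1, q2}  [seen]
{q0, q1, q2} --1--> {q0, q1, q2}  [seen]
{q0, q1, q2} --2--> {q0, q1}  [seen]
Reachable DFA states: {q0}, {q2}, {q0, q1}, ∅, {q0, q1, q2}.
Accepting DFA states (contain an NFA accepting state): {q0}, {q2}, {q0, q1}, {q0, q1, q2}.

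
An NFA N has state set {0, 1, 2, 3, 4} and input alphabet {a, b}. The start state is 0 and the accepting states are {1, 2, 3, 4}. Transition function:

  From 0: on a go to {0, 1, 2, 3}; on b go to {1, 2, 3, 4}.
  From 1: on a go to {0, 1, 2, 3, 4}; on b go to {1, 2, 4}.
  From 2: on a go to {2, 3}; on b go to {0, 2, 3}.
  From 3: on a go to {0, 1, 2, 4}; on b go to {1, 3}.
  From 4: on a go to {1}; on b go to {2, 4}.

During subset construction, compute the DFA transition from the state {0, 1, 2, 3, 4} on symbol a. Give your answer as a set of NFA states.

{0, 1, 2, 3, 4}

δ(0,a) = {0, 1, 2, 3}; δ(1,a) = {0, 1, 2, 3, 4}; δ(2,a) = {2, 3}; δ(3,a) = {0, 1, 2, 4}; δ(4,a) = {1}.
Union: {0, 1, 2, 3, 4}.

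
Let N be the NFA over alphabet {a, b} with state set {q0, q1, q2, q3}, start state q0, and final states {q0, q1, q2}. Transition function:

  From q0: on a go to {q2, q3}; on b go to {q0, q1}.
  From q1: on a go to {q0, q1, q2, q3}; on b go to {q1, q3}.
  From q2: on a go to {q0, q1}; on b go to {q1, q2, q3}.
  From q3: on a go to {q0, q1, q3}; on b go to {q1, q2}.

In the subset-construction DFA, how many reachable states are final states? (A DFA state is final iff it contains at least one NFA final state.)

Start state of the DFA: {q0}.
{q0} --a--> {q2, q3}  [new]
{q0} --b--> {q0, q1}  [new]
{q2, q3} --a--> {q0, q1, q3}  [new]
{q2, q3} --b--> {q1, q2, q3}  [new]
{q0, q1} --a--> {q0, q1, q2, q3}  [new]
{q0, q1} --b--> {q0, q1, q3}  [seen]
{q0, q1, q3} --a--> {q0, q1, q2, q3}  [seen]
{q0, q1, q3} --b--> {q0, q1, q2, q3}  [seen]
{q1, q2, q3} --a--> {q0, q1, q2, q3}  [seen]
{q1, q2, q3} --b--> {q1, q2, q3}  [seen]
{q0, q1, q2, q3} --a--> {q0, q1, q2, q3}  [seen]
{q0, q1, q2, q3} --b--> {q0, q1, q2, q3}  [seen]
Reachable DFA states: {q0}, {q2, q3}, {q0, q1}, {q0, q1, q3}, {q1, q2, q3}, {q0, q1, q2, q3}.
Accepting DFA states (contain an NFA accepting state): {q0}, {q2, q3}, {q0, q1}, {q0, q1, q3}, {q1, q2, q3}, {q0, q1, q2, q3}.

6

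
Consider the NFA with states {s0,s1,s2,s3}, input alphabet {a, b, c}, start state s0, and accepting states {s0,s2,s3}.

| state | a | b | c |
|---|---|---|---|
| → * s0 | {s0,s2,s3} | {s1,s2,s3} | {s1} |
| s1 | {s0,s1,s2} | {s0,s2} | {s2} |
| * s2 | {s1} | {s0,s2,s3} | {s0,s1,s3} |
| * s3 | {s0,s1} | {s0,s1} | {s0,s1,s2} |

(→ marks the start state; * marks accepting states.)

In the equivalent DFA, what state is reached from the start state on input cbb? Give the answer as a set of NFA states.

{s0,s1,s2,s3}

Start: {s0}.
δ(s0,c) = {s1}.
Union: {s1}.
After c: {s1}.
δ(s1,b) = {s0,s2}.
Union: {s0,s2}.
After b: {s0,s2}.
δ(s0,b) = {s1,s2,s3}; δ(s2,b) = {s0,s2,s3}.
Union: {s0,s1,s2,s3}.
After b: {s0,s1,s2,s3}.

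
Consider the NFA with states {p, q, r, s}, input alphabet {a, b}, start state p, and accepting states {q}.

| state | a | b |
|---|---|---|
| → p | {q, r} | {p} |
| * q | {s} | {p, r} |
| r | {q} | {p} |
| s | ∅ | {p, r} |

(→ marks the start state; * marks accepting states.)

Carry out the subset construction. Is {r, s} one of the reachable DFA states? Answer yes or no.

Start state of the DFA: {p}.
{p} --a--> {q, r}  [new]
{p} --b--> {p}  [seen]
{q, r} --a--> {q, s}  [new]
{q, r} --b--> {p, r}  [new]
{q, s} --a--> {s}  [new]
{q, s} --b--> {p, r}  [seen]
{p, r} --a--> {q, r}  [seen]
{p, r} --b--> {p}  [seen]
{s} --a--> ∅  [new]
{s} --b--> {p, r}  [seen]
∅ --a--> ∅  [seen]
∅ --b--> ∅  [seen]
Reachable DFA states: {p}, {q, r}, {q, s}, {p, r}, {s}, ∅.
{r, s} is not among them.

no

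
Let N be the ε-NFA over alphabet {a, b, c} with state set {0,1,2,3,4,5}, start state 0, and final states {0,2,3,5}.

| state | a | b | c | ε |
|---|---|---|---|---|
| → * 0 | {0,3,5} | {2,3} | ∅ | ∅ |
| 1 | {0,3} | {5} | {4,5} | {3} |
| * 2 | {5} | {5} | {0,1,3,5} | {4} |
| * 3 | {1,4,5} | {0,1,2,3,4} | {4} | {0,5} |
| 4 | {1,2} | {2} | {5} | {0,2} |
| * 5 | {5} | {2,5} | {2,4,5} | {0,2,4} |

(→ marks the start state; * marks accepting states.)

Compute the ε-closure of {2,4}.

{0,2,4}

Begin with {2,4}.
4 →ε {0,2}; add 0.
ε-closure = {0,2,4}.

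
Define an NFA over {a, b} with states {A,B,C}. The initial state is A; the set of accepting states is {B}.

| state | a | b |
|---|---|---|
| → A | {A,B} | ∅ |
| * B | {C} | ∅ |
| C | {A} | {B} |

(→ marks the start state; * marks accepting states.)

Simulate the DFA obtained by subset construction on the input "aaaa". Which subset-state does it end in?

Start: {A}.
δ(A,a) = {A,B}.
Union: {A,B}.
After a: {A,B}.
δ(A,a) = {A,B}; δ(B,a) = {C}.
Union: {A,B,C}.
After a: {A,B,C}.
δ(A,a) = {A,B}; δ(B,a) = {C}; δ(C,a) = {A}.
Union: {A,B,C}.
After a: {A,B,C}.
δ(A,a) = {A,B}; δ(B,a) = {C}; δ(C,a) = {A}.
Union: {A,B,C}.
After a: {A,B,C}.

{A,B,C}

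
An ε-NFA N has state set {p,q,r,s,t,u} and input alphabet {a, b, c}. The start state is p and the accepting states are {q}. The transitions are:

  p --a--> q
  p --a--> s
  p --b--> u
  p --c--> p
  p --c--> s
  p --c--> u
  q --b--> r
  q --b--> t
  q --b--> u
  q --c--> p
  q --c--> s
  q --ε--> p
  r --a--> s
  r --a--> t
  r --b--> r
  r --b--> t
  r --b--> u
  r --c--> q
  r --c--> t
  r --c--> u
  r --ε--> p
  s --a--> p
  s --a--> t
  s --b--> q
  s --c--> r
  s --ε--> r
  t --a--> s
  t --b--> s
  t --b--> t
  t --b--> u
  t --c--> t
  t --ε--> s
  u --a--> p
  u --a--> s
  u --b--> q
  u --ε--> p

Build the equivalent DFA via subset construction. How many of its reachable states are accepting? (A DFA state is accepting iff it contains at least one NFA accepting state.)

Start state of the DFA: {p} (ε-closure of the NFA start).
{p} --a--> {p,q,r,s}  [new]
{p} --b--> {p,u}  [new]
{p} --c--> {p,r,s,u}  [new]
{p,q,r,s} --a--> {p,q,r,s,t}  [new]
{p,q,r,s} --b--> {p,q,r,s,t,u}  [new]
{p,q,r,s} --c--> {p,q,r,s,t,u}  [seen]
{p,u} --a--> {p,q,r,s}  [seen]
{p,u} --b--> {p,q,u}  [new]
{p,u} --c--> {p,r,s,u}  [seen]
{p,r,s,u} --a--> {p,q,r,s,t}  [seen]
{p,r,s,u} --b--> {p,q,r,s,t,u}  [seen]
{p,r,s,u} --c--> {p,q,r,s,t,u}  [seen]
{p,q,r,s,t} --a--> {p,q,r,s,t}  [seen]
{p,q,r,s,t} --b--> {p,q,r,s,t,u}  [seen]
{p,q,r,s,t} --c--> {p,q,r,s,t,u}  [seen]
{p,q,r,s,t,u} --a--> {p,q,r,s,t}  [seen]
{p,q,r,s,t,u} --b--> {p,q,r,s,t,u}  [seen]
{p,q,r,s,t,u} --c--> {p,q,r,s,t,u}  [seen]
{p,q,u} --a--> {p,q,r,s}  [seen]
{p,q,u} --b--> {p,q,r,s,t,u}  [seen]
{p,q,u} --c--> {p,r,s,u}  [seen]
Reachable DFA states: {p}, {p,q,r,s}, {p,u}, {p,r,s,u}, {p,q,r,s,t}, {p,q,r,s,t,u}, {p,q,u}.
Accepting DFA states (contain an NFA accepting state): {p,q,r,s}, {p,q,r,s,t}, {p,q,r,s,t,u}, {p,q,u}.

4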